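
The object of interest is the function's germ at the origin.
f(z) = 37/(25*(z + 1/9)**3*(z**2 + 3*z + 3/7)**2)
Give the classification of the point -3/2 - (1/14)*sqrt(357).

The denominator factor z**2 + 3*z + 3/7 vanishes at -3/2 - (1/14)*sqrt(357) and appears to the power 2; the numerator there equals 37/25, nonzero, and no other factor vanishes.
Hence a pole whose order is the multiplicity, 2.

The point is a pole of order 2.


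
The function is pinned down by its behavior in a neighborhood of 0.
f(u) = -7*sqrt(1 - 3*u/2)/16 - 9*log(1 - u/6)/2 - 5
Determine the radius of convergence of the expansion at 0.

The radius of convergence is 2/3.

Branch term (-7/16)*sqrt(1 - u/(2/3)): its argument vanishes at u = 2/3, a square-root branch point, modulus 2/3.
Branch term (-9/2)*log(1 - u/(6)): its argument vanishes at u = 6, a logarithmic branch point, modulus 6.
The radius of convergence is the smallest modulus among the singular points: 2/3.


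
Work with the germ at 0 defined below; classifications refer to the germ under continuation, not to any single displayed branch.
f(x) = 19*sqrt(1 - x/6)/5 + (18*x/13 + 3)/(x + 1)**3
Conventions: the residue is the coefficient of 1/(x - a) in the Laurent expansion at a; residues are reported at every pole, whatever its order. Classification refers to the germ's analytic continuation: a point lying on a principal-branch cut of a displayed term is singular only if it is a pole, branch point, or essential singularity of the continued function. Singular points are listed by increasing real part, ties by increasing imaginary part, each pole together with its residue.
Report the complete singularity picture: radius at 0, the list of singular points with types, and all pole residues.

Radius of convergence at 0: 1.
At -1: a pole of order 3; residue 0.
At 6: an algebraic (square-root) branch point.

Denominator factor (x + 1)^3: pole of order 3 at -1, modulus 1.
Branch term (19/5)*sqrt(1 - x/(6)): its argument vanishes at x = 6, a square-root branch point, modulus 6.
The radius of convergence is the smallest modulus among the singular points: 1.
The branch term is analytic at -1 and contributes nothing to the residue; only the rational part matters.
At the order-3 pole -1 set g(x) = (x - (-1))^3*(rational part) = 18*x/13 + 3.
Order-3 pole: residue = g''(a)/2; g''(-1) = 0, so the residue is 0.
List the singular points by increasing real part (a conjugate pair: the negative imaginary part first).


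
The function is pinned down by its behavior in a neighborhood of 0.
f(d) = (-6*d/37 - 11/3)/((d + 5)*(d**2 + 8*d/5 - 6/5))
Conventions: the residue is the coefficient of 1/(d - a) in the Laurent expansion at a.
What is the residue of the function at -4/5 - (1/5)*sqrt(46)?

The factor d**2 + 8*d/5 - 6/5 splits as (d - a)(d - a') with a = -4/5 - (1/5)*sqrt(46), a' = -4/5 + (1/5)*sqrt(46). At the order-1 pole a set g(d) = (d - a)*f(d) = [(-6*d/37 - 11/3)/(d + 5)] / (d - a').
Simple pole: residue = g(a) at a = -4/5 - (1/5)*sqrt(46), which is 1585/17538 + (13465/268916)*sqrt(46).

The residue is 1585/17538 + (13465/268916)*sqrt(46).


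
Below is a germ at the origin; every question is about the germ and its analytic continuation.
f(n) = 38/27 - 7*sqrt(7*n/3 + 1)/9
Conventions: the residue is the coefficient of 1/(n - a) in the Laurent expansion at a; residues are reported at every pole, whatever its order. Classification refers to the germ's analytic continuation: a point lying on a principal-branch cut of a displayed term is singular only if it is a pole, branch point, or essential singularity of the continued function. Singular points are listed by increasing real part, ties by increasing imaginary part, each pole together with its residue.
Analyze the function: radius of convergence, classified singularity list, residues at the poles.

Branch term (-7/9)*sqrt(1 - n/(-3/7)): its argument vanishes at n = -3/7, a square-root branch point, modulus 3/7.
The radius of convergence is the smallest modulus among the singular points: 3/7.

Radius of convergence at 0: 3/7.
At -3/7: an algebraic (square-root) branch point.


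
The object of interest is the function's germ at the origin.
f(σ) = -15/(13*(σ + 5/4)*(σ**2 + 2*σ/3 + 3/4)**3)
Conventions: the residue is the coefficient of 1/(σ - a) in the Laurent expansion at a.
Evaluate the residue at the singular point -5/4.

The residue is -1658880/4652843.

At the order-1 pole -5/4 set g(σ) = (σ - (-5/4))*f(σ) = -15/(13*(σ**2 + 2*σ/3 + 3/4)**3).
Simple pole: residue = g(a) at a = -5/4, which is -1658880/4652843.


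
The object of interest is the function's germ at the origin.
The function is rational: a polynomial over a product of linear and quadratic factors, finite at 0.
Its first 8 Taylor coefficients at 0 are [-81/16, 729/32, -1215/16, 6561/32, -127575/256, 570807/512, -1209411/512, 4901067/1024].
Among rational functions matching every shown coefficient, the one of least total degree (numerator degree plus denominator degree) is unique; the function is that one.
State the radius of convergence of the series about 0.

No rational of total degree below 5 reproduces all 8 coefficients; solving the [0/5] Pade equations on them gives f(r) = 1/((r + 2/3)**3*(r**2 - 2/3)), whose expansion matches every shown term.
Denominator factor (r**2 - 2/3): discriminant 8/3, real irrational roots (1/3)*sqrt(6) and -(1/3)*sqrt(6); poles of order 1, moduli (1/3)*sqrt(6) and (1/3)*sqrt(6).
Denominator factor (r + 2/3)^3: pole of order 3 at -2/3, modulus 2/3.
The radius of convergence is the smallest modulus among the singular points: 2/3.

The radius of convergence is 2/3.


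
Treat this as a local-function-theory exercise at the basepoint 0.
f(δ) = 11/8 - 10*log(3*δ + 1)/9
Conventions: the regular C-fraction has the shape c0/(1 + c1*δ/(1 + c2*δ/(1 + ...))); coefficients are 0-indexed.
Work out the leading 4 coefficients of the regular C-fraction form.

The regular C-fraction coefficients are [11/8, 80/33, -61/66, -99/122].

Taylor coefficients (expand at 0): a_0 = 11/8, a_1 = -10/3, a_2 = 5, a_3 = -10.
c0 = a_0 = 11/8. Peel one level at a time: if S = 1 + c*δ/S' with S'(0) = 1, then c is the δ-coefficient of S and S' = c*δ/(S - 1).
S_1 = c0/f = 1 + (80/33)*δ + (2440/1089)*δ^2 + ...; c1 = 80/33.
S_2 = c1*δ/(S_1 - 1) = 1 + (-61/66)*δ + (-3/4)*δ^2 + ...; c2 = -61/66.
S_3 = c2*δ/(S_2 - 1) = 1 + (-99/122)*δ + ...; c3 = -99/122.


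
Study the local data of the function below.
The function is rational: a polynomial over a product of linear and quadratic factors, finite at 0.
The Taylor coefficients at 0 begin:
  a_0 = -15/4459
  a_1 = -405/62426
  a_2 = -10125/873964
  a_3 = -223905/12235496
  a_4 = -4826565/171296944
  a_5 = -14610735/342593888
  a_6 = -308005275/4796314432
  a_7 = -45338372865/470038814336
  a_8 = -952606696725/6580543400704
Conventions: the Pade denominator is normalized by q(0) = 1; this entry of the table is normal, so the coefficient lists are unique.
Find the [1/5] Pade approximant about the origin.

The Pade approximant has numerator coefficients [-15/4459, -1/2548]; denominator coefficients [1, -761/420, 99/1960, 9641/13720, -50/1029, -1403/13720].


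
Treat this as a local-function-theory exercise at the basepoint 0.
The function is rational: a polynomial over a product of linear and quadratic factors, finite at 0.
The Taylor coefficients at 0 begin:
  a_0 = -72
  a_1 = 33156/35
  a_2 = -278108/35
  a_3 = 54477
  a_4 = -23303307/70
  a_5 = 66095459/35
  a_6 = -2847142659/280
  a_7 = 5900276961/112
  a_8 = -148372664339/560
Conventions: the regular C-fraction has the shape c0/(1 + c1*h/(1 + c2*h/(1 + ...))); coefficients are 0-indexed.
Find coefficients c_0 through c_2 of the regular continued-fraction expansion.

The regular C-fraction coefficients are [-72, 921/70, -2767279/580230].

Taylor coefficients (read off): a_0 = -72, a_1 = 33156/35, a_2 = -278108/35.
c0 = a_0 = -72. Peel one level at a time: if S = 1 + c*h/S' with S'(0) = 1, then c is the h-coefficient of S and S' = c*h/(S - 1).
S_1 = c0/f = 1 + (921/70)*h + (2767279/44100)*h^2 + ...; c1 = 921/70.
S_2 = c1*h/(S_1 - 1) = 1 + (-2767279/580230)*h + ...; c2 = -2767279/580230.


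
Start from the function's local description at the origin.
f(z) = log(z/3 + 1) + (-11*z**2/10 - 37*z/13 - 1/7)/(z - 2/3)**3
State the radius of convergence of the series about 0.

Denominator factor (z - 2/3)^3: pole of order 3 at 2/3, modulus 2/3.
Branch term (1)*log(1 - z/(-3)): its argument vanishes at z = -3, a logarithmic branch point, modulus 3.
The radius of convergence is the smallest modulus among the singular points: 2/3.

The radius of convergence is 2/3.


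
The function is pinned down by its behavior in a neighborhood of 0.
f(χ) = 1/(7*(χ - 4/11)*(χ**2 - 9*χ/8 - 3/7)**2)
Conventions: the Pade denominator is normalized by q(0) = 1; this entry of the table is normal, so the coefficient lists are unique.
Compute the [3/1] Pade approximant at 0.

The Pade approximant has numerator coefficients [-77/36, -26579707/5160384, -820290625/61924608, -68438729975/990793728]; denominator coefficients [1, 703551/143344].

Taylor coefficients needed (expand at 0): a_0 = -77/36, a_1 = 385/72, a_2 = -272965/6912, a_3 = 3449215/27648, a_4 = -90289045/147456.
Write the denominator as Q(χ) = 1 + q1*χ. Requiring Q*f - P = O(χ^5) with deg P <= 3 kills the coefficients of χ^4..χ^4 in Q*f:
  χ^4: a_4 + q1*a_3 = 0, i.e. -90289045/147456 + (3449215/27648)*q1 = 0.
Solving this linear system: q1 = 703551/143344.
The numerator is Q*f truncated at degree 3: P0 = a_0 = -77/36; P1 = a_1 + q1*a_0 = -26579707/5160384; P2 = a_2 + q1*a_1 = -820290625/61924608; P3 = a_3 + q1*a_2 = -68438729975/990793728.


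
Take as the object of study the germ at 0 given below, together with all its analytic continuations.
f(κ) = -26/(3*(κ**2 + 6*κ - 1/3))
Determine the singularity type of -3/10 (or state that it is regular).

The point is a regular point.

Denominator factors: κ**2 + 6*κ - 1/3 = -613/300 at κ = -3/10 — none vanishes.
So the germ continues analytically to -3/10.


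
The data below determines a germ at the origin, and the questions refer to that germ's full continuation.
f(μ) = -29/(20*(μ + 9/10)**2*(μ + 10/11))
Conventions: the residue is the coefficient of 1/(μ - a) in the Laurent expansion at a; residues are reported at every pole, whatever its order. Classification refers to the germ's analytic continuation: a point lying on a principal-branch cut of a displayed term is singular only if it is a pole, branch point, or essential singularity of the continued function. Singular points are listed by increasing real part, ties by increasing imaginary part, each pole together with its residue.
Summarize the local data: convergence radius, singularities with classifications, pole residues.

Radius of convergence at 0: 9/10.
At -10/11: a pole of order 1; residue -17545.
At -9/10: a pole of order 2; residue 17545.

Denominator factor (μ + 9/10)^2: pole of order 2 at -9/10, modulus 9/10.
Denominator factor (μ + 10/11): pole of order 1 at -10/11, modulus 10/11.
The radius of convergence is the smallest modulus among the singular points: 9/10.
At the order-1 pole -10/11 set g(μ) = (μ - (-10/11))*f(μ) = -29/(20*(μ + 9/10)**2).
Simple pole: residue = g(a) at a = -10/11, which is -17545.
At the order-2 pole -9/10 set g(μ) = (μ - (-9/10))^2*f(μ) = -29/(20*(μ + 10/11)).
Order-2 pole: residue = g'(a); g'(-9/10) = 17545, so the residue is 17545.
List the singular points by increasing real part (a conjugate pair: the negative imaginary part first).


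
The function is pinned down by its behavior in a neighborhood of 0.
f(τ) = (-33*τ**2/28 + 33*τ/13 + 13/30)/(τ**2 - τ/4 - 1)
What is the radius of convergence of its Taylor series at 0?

Denominator factor (τ**2 - τ/4 - 1): discriminant 65/16, real irrational roots 1/8 + (1/8)*sqrt(65) and 1/8 - (1/8)*sqrt(65); poles of order 1, moduli 1/8 + (1/8)*sqrt(65) and -1/8 + (1/8)*sqrt(65).
The radius of convergence is the smallest modulus among the singular points: -1/8 + (1/8)*sqrt(65).

The radius of convergence is -1/8 + (1/8)*sqrt(65).


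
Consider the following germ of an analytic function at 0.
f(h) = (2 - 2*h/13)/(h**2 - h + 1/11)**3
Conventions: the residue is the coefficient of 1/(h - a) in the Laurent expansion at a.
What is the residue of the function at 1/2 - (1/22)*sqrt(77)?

The factor h**2 - h + 1/11 splits as (h - a)(h - a') with a = 1/2 - (1/22)*sqrt(77), a' = 1/2 + (1/22)*sqrt(77). At the order-3 pole a set g(h) = (h - a)^3*f(h) = [2 - 2*h/13] / (h - a')^3.
Order-3 pole: residue = g''(a)/2; g''(1/2 - (1/22)*sqrt(77)) = -(36300/4459)*sqrt(77), so the residue is -(18150/4459)*sqrt(77).

The residue is -(18150/4459)*sqrt(77).


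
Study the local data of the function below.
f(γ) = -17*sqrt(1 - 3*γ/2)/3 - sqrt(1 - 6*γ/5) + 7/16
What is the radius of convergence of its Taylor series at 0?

Branch term (-1)*sqrt(1 - γ/(5/6)): its argument vanishes at γ = 5/6, a square-root branch point, modulus 5/6.
Branch term (-17/3)*sqrt(1 - γ/(2/3)): its argument vanishes at γ = 2/3, a square-root branch point, modulus 2/3.
The radius of convergence is the smallest modulus among the singular points: 2/3.

The radius of convergence is 2/3.


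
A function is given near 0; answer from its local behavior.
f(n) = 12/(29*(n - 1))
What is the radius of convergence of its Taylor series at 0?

The radius of convergence is 1.

Denominator factor (n - 1): pole of order 1 at 1, modulus 1.
The radius of convergence is the smallest modulus among the singular points: 1.


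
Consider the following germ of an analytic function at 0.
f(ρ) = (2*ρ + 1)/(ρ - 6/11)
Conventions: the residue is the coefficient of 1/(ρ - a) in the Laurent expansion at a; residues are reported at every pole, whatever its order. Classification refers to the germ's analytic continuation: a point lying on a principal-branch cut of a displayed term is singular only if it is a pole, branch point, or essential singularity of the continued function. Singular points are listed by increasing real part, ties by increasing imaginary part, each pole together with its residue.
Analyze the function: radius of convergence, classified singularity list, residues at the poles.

Radius of convergence at 0: 6/11.
At 6/11: a pole of order 1; residue 23/11.

Denominator factor (ρ - 6/11): pole of order 1 at 6/11, modulus 6/11.
The radius of convergence is the smallest modulus among the singular points: 6/11.
At the order-1 pole 6/11 set g(ρ) = (ρ - (6/11))*f(ρ) = 2*ρ + 1.
Simple pole: residue = g(a) at a = 6/11, which is 23/11.


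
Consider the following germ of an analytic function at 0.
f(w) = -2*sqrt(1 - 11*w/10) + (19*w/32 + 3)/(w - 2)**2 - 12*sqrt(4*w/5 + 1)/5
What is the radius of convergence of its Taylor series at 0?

Denominator factor (w - 2)^2: pole of order 2 at 2, modulus 2.
Branch term (-2)*sqrt(1 - w/(10/11)): its argument vanishes at w = 10/11, a square-root branch point, modulus 10/11.
Branch term (-12/5)*sqrt(1 - w/(-5/4)): its argument vanishes at w = -5/4, a square-root branch point, modulus 5/4.
The radius of convergence is the smallest modulus among the singular points: 10/11.

The radius of convergence is 10/11.


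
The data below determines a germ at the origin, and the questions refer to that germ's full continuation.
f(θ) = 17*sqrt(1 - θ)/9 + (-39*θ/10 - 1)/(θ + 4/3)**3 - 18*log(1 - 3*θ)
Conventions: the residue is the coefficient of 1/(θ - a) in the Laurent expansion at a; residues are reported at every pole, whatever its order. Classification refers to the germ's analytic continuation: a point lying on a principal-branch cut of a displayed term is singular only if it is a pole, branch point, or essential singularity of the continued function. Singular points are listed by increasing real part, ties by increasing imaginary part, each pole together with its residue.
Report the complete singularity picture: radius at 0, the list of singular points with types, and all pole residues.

Denominator factor (θ + 4/3)^3: pole of order 3 at -4/3, modulus 4/3.
Branch term (17/9)*sqrt(1 - θ/(1)): its argument vanishes at θ = 1, a square-root branch point, modulus 1.
Branch term (-18)*log(1 - θ/(1/3)): its argument vanishes at θ = 1/3, a logarithmic branch point, modulus 1/3.
The radius of convergence is the smallest modulus among the singular points: 1/3.
The branch terms are analytic at -4/3 and contribute nothing to the residue; only the rational part matters.
At the order-3 pole -4/3 set g(θ) = (θ - (-4/3))^3*(rational part) = -39*θ/10 - 1.
Order-3 pole: residue = g''(a)/2; g''(-4/3) = 0, so the residue is 0.
List the singular points by increasing real part (a conjugate pair: the negative imaginary part first).

Radius of convergence at 0: 1/3.
At -4/3: a pole of order 3; residue 0.
At 1/3: a logarithmic branch point.
At 1: an algebraic (square-root) branch point.


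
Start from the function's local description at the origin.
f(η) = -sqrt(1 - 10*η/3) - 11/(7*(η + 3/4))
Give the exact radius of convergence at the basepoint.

The radius of convergence is 3/10.

Denominator factor (η + 3/4): pole of order 1 at -3/4, modulus 3/4.
Branch term (-1)*sqrt(1 - η/(3/10)): its argument vanishes at η = 3/10, a square-root branch point, modulus 3/10.
The radius of convergence is the smallest modulus among the singular points: 3/10.


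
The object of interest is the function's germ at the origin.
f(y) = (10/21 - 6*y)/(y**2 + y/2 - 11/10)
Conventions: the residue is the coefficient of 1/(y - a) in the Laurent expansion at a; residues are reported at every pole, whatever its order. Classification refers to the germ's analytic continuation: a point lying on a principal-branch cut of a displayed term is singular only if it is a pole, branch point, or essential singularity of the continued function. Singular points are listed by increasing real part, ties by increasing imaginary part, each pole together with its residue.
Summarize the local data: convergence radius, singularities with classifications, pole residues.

Denominator factor (y**2 + y/2 - 11/10): discriminant 93/20, real irrational roots -1/4 + (1/20)*sqrt(465) and -1/4 - (1/20)*sqrt(465); poles of order 1, moduli -1/4 + (1/20)*sqrt(465) and 1/4 + (1/20)*sqrt(465).
The radius of convergence is the smallest modulus among the singular points: -1/4 + (1/20)*sqrt(465).
The factor y**2 + y/2 - 11/10 splits as (y - a)(y - a') with a = -1/4 - (1/20)*sqrt(465), a' = -1/4 + (1/20)*sqrt(465). At the order-1 pole a set g(y) = (y - a)*f(y) = [10/21 - 6*y] / (y - a').
Simple pole: residue = g(a) at a = -1/4 - (1/20)*sqrt(465), which is -3 - (83/1953)*sqrt(465).
The factor y**2 + y/2 - 11/10 splits as (y - a)(y - a') with a = -1/4 + (1/20)*sqrt(465), a' = -1/4 - (1/20)*sqrt(465). At the order-1 pole a set g(y) = (y - a)*f(y) = [10/21 - 6*y] / (y - a').
Simple pole: residue = g(a) at a = -1/4 + (1/20)*sqrt(465), which is -3 + (83/1953)*sqrt(465).
List the singular points by increasing real part (a conjugate pair: the negative imaginary part first).

Radius of convergence at 0: -1/4 + (1/20)*sqrt(465).
At -1/4 - (1/20)*sqrt(465): a pole of order 1; residue -3 - (83/1953)*sqrt(465).
At -1/4 + (1/20)*sqrt(465): a pole of order 1; residue -3 + (83/1953)*sqrt(465).


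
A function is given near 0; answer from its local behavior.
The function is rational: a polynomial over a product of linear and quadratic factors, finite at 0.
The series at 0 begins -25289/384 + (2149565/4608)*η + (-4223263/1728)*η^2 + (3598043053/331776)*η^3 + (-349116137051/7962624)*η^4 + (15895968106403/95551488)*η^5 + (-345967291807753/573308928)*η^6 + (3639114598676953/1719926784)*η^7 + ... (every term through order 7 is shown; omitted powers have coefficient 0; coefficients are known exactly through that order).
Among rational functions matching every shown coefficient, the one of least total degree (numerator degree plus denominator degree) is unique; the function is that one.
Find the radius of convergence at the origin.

No rational of total degree below 4 reproduces all 8 coefficients; solving the [0/4] Pade equations on them gives f(η) = 19/(7*(η - 6/7)*(η + 4/11)**3), whose expansion matches every shown term.
Denominator factor (η - 6/7): pole of order 1 at 6/7, modulus 6/7.
Denominator factor (η + 4/11)^3: pole of order 3 at -4/11, modulus 4/11.
The radius of convergence is the smallest modulus among the singular points: 4/11.

The radius of convergence is 4/11.


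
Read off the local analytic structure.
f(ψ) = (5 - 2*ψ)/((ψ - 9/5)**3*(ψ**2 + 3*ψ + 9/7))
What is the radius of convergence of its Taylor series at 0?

The radius of convergence is 3/2 - (3/14)*sqrt(21).

Denominator factor (ψ**2 + 3*ψ + 9/7): discriminant 27/7, real irrational roots -3/2 + (3/14)*sqrt(21) and -3/2 - (3/14)*sqrt(21); poles of order 1, moduli 3/2 - (3/14)*sqrt(21) and 3/2 + (3/14)*sqrt(21).
Denominator factor (ψ - 9/5)^3: pole of order 3 at 9/5, modulus 9/5.
The radius of convergence is the smallest modulus among the singular points: 3/2 - (3/14)*sqrt(21).


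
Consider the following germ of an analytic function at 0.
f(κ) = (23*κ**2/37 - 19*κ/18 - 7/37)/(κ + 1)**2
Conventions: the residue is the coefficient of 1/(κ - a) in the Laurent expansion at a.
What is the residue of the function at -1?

The residue is -1531/666.

At the order-2 pole -1 set g(κ) = (κ - (-1))^2*f(κ) = 23*κ**2/37 - 19*κ/18 - 7/37.
Order-2 pole: residue = g'(a); g'(-1) = -1531/666, so the residue is -1531/666.


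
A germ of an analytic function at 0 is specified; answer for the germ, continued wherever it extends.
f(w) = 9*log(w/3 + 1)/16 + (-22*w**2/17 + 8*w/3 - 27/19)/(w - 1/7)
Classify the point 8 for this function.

Denominator factors: w - 1/7 = 55/7 at w = 8 — none vanishes.
Branch term log(1 - w/(-3)): argument at 8 is 11/3, nonzero, so 8 is not its branch point (a point on a principal cut is still regular for the continued germ).
So the germ continues analytically to 8.

The point is a regular point.


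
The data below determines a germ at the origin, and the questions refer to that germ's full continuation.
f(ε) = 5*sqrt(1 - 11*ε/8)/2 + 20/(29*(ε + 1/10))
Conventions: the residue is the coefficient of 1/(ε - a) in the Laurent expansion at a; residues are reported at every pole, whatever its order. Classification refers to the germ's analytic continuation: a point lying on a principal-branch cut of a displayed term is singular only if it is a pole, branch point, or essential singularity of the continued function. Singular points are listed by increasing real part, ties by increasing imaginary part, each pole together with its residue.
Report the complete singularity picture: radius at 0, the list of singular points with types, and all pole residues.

Radius of convergence at 0: 1/10.
At -1/10: a pole of order 1; residue 20/29.
At 8/11: an algebraic (square-root) branch point.

Denominator factor (ε + 1/10): pole of order 1 at -1/10, modulus 1/10.
Branch term (5/2)*sqrt(1 - ε/(8/11)): its argument vanishes at ε = 8/11, a square-root branch point, modulus 8/11.
The radius of convergence is the smallest modulus among the singular points: 1/10.
The branch term is analytic at -1/10 and contributes nothing to the residue; only the rational part matters.
At the order-1 pole -1/10 set g(ε) = (ε - (-1/10))*(rational part) = 20/29.
Simple pole: residue = g(a) at a = -1/10, which is 20/29.
List the singular points by increasing real part (a conjugate pair: the negative imaginary part first).


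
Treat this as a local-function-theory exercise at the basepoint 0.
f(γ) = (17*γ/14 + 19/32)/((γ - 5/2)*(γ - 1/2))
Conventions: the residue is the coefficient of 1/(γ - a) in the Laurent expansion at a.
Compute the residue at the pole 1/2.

At the order-1 pole 1/2 set g(γ) = (γ - (1/2))*f(γ) = (17*γ/14 + 19/32)/(γ - 5/2).
Simple pole: residue = g(a) at a = 1/2, which is -269/448.

The residue is -269/448.


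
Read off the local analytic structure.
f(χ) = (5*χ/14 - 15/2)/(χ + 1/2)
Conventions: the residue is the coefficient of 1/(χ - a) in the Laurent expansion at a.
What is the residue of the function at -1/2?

The residue is -215/28.

At the order-1 pole -1/2 set g(χ) = (χ - (-1/2))*f(χ) = 5*χ/14 - 15/2.
Simple pole: residue = g(a) at a = -1/2, which is -215/28.


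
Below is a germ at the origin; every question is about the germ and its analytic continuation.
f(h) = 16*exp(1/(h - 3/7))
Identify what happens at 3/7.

The exponent 1/(h - (3/7)) has a pole at 3/7, so exp(1/(h - (3/7))) takes every nonzero value near it: an essential singularity (not a pole of any order).

The point is an essential singularity.


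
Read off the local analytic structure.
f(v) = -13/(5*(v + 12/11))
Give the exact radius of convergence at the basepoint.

Denominator factor (v + 12/11): pole of order 1 at -12/11, modulus 12/11.
The radius of convergence is the smallest modulus among the singular points: 12/11.

The radius of convergence is 12/11.


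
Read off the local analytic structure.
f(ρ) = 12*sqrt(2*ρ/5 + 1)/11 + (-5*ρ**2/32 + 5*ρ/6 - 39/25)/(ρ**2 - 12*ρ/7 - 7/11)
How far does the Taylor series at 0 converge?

The radius of convergence is -6/7 + (1/77)*sqrt(8129).

Denominator factor (ρ**2 - 12*ρ/7 - 7/11): discriminant 2956/539, real irrational roots 6/7 + (1/77)*sqrt(8129) and 6/7 - (1/77)*sqrt(8129); poles of order 1, moduli 6/7 + (1/77)*sqrt(8129) and -6/7 + (1/77)*sqrt(8129).
Branch term (12/11)*sqrt(1 - ρ/(-5/2)): its argument vanishes at ρ = -5/2, a square-root branch point, modulus 5/2.
The radius of convergence is the smallest modulus among the singular points: -6/7 + (1/77)*sqrt(8129).


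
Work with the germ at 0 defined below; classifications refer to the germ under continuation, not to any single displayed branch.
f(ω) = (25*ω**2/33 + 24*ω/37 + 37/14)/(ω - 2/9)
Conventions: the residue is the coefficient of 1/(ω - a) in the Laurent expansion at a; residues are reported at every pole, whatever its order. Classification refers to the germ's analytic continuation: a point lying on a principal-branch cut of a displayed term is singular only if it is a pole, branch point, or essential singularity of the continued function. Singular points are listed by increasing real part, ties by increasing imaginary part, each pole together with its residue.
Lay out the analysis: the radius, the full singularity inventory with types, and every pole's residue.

Denominator factor (ω - 2/9): pole of order 1 at 2/9, modulus 2/9.
The radius of convergence is the smallest modulus among the singular points: 2/9.
At the order-1 pole 2/9 set g(ω) = (ω - (2/9))*f(ω) = 25*ω**2/33 + 24*ω/37 + 37/14.
Simple pole: residue = g(a) at a = 2/9, which is 3910721/1384614.

Radius of convergence at 0: 2/9.
At 2/9: a pole of order 1; residue 3910721/1384614.


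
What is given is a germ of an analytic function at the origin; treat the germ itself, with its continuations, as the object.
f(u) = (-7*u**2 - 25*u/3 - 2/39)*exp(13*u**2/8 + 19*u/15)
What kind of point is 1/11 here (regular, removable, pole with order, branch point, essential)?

There is no denominator, hence no pole anywhere.
The factor exp(13*u**2/8 + 19*u/15) is entire.
So the germ continues analytically to 1/11.

The point is a regular point.


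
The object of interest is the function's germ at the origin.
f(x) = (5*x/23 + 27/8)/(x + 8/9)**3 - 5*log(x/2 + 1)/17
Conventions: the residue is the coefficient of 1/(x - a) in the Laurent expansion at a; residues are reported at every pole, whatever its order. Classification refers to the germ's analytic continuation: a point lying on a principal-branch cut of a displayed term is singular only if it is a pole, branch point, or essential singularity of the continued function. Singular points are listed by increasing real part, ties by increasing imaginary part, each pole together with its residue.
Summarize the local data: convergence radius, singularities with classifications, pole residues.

Denominator factor (x + 8/9)^3: pole of order 3 at -8/9, modulus 8/9.
Branch term (-5/17)*log(1 - x/(-2)): its argument vanishes at x = -2, a logarithmic branch point, modulus 2.
The radius of convergence is the smallest modulus among the singular points: 8/9.
The branch term is analytic at -8/9 and contributes nothing to the residue; only the rational part matters.
At the order-3 pole -8/9 set g(x) = (x - (-8/9))^3*(rational part) = 5*x/23 + 27/8.
Order-3 pole: residue = g''(a)/2; g''(-8/9) = 0, so the residue is 0.
List the singular points by increasing real part (a conjugate pair: the negative imaginary part first).

Radius of convergence at 0: 8/9.
At -2: a logarithmic branch point.
At -8/9: a pole of order 3; residue 0.


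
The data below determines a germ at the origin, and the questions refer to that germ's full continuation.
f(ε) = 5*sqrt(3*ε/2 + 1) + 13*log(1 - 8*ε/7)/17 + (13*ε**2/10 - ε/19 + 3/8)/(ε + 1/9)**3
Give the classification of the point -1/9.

The point is a pole of order 3.

The denominator factor ε + 1/9 vanishes at -1/9 and appears to the power 3; the numerator there equals 24433/61560, nonzero, and no other factor vanishes.
The branch terms are analytic at this point.
Hence a pole whose order is the multiplicity, 3.


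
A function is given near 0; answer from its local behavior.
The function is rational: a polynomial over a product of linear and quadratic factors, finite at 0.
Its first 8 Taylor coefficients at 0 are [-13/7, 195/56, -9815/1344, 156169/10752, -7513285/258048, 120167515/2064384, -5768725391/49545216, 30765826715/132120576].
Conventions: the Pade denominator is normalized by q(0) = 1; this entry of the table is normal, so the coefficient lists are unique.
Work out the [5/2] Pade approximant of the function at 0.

The Pade approximant has numerator coefficients [-13/7, 140972/168931, -24752/120665, 19136/168931, -3328/168931, 13312/844655]; denominator coefficients [1, 275243/193064, -1663339/1447980].


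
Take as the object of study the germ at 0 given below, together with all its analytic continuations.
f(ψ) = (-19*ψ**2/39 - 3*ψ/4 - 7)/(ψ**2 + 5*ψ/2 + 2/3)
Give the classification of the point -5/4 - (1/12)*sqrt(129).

The point is a pole of order 1.

The denominator factor ψ**2 + 5*ψ/2 + 2/3 vanishes at -5/4 - (1/12)*sqrt(129) and appears to the power 1; the numerator there equals -13591/1872 - (73/1872)*sqrt(129), nonzero, and no other factor vanishes.
Hence a pole whose order is the multiplicity, 1.


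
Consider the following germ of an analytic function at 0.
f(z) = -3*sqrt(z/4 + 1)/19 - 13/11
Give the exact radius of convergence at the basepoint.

Branch term (-3/19)*sqrt(1 - z/(-4)): its argument vanishes at z = -4, a square-root branch point, modulus 4.
The radius of convergence is the smallest modulus among the singular points: 4.

The radius of convergence is 4.


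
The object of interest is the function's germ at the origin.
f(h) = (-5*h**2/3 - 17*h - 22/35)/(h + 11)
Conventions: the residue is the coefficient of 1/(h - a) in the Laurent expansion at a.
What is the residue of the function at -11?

The residue is -1606/105.

At the order-1 pole -11 set g(h) = (h - (-11))*f(h) = -5*h**2/3 - 17*h - 22/35.
Simple pole: residue = g(a) at a = -11, which is -1606/105.


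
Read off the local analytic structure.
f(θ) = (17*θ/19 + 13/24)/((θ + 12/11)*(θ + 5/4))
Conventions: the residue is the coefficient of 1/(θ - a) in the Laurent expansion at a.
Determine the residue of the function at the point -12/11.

The residue is -2179/798.

At the order-1 pole -12/11 set g(θ) = (θ - (-12/11))*f(θ) = (17*θ/19 + 13/24)/(θ + 5/4).
Simple pole: residue = g(a) at a = -12/11, which is -2179/798.


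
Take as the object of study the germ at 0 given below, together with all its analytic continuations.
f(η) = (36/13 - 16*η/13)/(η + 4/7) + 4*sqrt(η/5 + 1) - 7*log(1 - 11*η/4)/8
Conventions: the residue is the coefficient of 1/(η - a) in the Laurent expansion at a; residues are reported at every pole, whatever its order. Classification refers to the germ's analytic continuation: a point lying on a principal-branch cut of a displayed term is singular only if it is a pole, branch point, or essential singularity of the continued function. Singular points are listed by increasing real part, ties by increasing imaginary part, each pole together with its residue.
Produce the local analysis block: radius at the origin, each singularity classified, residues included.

Radius of convergence at 0: 4/11.
At -5: an algebraic (square-root) branch point.
At -4/7: a pole of order 1; residue 316/91.
At 4/11: a logarithmic branch point.

Denominator factor (η + 4/7): pole of order 1 at -4/7, modulus 4/7.
Branch term (-7/8)*log(1 - η/(4/11)): its argument vanishes at η = 4/11, a logarithmic branch point, modulus 4/11.
Branch term (4)*sqrt(1 - η/(-5)): its argument vanishes at η = -5, a square-root branch point, modulus 5.
The radius of convergence is the smallest modulus among the singular points: 4/11.
The branch terms are analytic at -4/7 and contribute nothing to the residue; only the rational part matters.
At the order-1 pole -4/7 set g(η) = (η - (-4/7))*(rational part) = 36/13 - 16*η/13.
Simple pole: residue = g(a) at a = -4/7, which is 316/91.
List the singular points by increasing real part (a conjugate pair: the negative imaginary part first).


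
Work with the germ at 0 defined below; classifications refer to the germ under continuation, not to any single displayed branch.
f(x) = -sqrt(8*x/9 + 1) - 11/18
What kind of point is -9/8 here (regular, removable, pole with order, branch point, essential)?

The point is an algebraic (square-root) branch point.

The term (-1)*sqrt(1 - x/(-9/8)) has argument 1 - -9/8/(-9/8) = 0 at -9/8: a square-root (algebraic, two-sheeted) branch point; the remaining terms are analytic or single-valued there.


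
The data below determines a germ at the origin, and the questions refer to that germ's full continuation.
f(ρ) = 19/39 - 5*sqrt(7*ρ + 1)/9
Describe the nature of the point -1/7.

The term (-5/9)*sqrt(1 - ρ/(-1/7)) has argument 1 - -1/7/(-1/7) = 0 at -1/7: a square-root (algebraic, two-sheeted) branch point; the remaining terms are analytic or single-valued there.

The point is an algebraic (square-root) branch point.


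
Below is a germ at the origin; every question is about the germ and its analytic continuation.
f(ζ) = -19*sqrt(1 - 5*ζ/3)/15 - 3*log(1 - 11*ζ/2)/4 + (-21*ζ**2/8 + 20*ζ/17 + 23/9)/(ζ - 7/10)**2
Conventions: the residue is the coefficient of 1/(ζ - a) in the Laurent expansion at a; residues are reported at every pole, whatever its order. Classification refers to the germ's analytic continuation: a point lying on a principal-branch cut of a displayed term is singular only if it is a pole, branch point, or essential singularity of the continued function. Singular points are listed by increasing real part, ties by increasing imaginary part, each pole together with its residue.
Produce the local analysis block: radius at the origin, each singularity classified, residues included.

Denominator factor (ζ - 7/10)^2: pole of order 2 at 7/10, modulus 7/10.
Branch term (-19/15)*sqrt(1 - ζ/(3/5)): its argument vanishes at ζ = 3/5, a square-root branch point, modulus 3/5.
Branch term (-3/4)*log(1 - ζ/(2/11)): its argument vanishes at ζ = 2/11, a logarithmic branch point, modulus 2/11.
The radius of convergence is the smallest modulus among the singular points: 2/11.
The branch terms are analytic at 7/10 and contribute nothing to the residue; only the rational part matters.
At the order-2 pole 7/10 set g(ζ) = (ζ - (7/10))^2*(rational part) = -21*ζ**2/8 + 20*ζ/17 + 23/9.
Order-2 pole: residue = g'(a); g'(7/10) = -1699/680, so the residue is -1699/680.
List the singular points by increasing real part (a conjugate pair: the negative imaginary part first).

Radius of convergence at 0: 2/11.
At 2/11: a logarithmic branch point.
At 3/5: an algebraic (square-root) branch point.
At 7/10: a pole of order 2; residue -1699/680.


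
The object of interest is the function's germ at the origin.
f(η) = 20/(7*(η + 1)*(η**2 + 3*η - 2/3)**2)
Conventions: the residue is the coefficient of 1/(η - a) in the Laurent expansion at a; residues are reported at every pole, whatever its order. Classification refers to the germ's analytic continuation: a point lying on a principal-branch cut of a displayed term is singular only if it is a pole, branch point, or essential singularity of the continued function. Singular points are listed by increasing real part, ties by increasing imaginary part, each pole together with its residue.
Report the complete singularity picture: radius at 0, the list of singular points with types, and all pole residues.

Radius of convergence at 0: -3/2 + (1/6)*sqrt(105).
At -3/2 - (1/6)*sqrt(105): a pole of order 2; residue -45/224 + (459/54880)*sqrt(105).
At -1: a pole of order 1; residue 45/112.
At -3/2 + (1/6)*sqrt(105): a pole of order 2; residue -45/224 - (459/54880)*sqrt(105).


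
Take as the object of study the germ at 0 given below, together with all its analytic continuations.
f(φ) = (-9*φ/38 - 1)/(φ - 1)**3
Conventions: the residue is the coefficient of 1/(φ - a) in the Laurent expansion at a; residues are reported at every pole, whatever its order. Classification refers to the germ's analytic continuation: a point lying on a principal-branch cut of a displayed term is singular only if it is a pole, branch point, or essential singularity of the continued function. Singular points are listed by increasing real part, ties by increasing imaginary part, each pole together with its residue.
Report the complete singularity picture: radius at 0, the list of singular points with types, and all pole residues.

Radius of convergence at 0: 1.
At 1: a pole of order 3; residue 0.

Denominator factor (φ - 1)^3: pole of order 3 at 1, modulus 1.
The radius of convergence is the smallest modulus among the singular points: 1.
At the order-3 pole 1 set g(φ) = (φ - (1))^3*f(φ) = -9*φ/38 - 1.
Order-3 pole: residue = g''(a)/2; g''(1) = 0, so the residue is 0.


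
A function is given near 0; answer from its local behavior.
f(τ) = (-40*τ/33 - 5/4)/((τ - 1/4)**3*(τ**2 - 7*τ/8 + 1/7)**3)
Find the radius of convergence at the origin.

Denominator factor (τ - 1/4)^3: pole of order 3 at 1/4, modulus 1/4.
Denominator factor (τ**2 - 7*τ/8 + 1/7)^3: discriminant 87/448, real irrational roots 7/16 + (1/112)*sqrt(609) and 7/16 - (1/112)*sqrt(609); poles of order 3, moduli 7/16 + (1/112)*sqrt(609) and 7/16 - (1/112)*sqrt(609).
The radius of convergence is the smallest modulus among the singular points: 7/16 - (1/112)*sqrt(609).

The radius of convergence is 7/16 - (1/112)*sqrt(609).


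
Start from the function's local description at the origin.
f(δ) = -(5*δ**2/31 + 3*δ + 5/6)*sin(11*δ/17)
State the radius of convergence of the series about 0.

The factor -sin(11*δ/17) is entire and contributes no finite singular point.
The polynomial part has no poles.
No finite singular points: the Taylor series at 0 converges everywhere.

The radius of convergence is infinite.


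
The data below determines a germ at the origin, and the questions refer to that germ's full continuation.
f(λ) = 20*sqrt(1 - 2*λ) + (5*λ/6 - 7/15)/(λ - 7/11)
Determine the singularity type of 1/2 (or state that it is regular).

The term (20)*sqrt(1 - λ/(1/2)) has argument 1 - 1/2/(1/2) = 0 at 1/2: a square-root (algebraic, two-sheeted) branch point; the remaining terms are analytic or single-valued there.

The point is an algebraic (square-root) branch point.


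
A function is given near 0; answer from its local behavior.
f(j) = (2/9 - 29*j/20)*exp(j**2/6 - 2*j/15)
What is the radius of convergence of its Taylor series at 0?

The factor exp(j**2/6 - 2*j/15) is entire and contributes no finite singular point.
The polynomial part has no poles.
No finite singular points: the Taylor series at 0 converges everywhere.

The radius of convergence is infinite.


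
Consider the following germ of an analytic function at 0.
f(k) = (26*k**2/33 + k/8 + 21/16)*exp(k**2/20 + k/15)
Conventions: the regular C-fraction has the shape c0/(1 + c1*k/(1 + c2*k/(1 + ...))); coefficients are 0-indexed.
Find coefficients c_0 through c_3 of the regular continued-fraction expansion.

The regular C-fraction coefficients are [21/16, -17/105, -102299/26180, 42989732177/10330153020].

Taylor coefficients (expand at 0): a_0 = 21/16, a_1 = 17/80, a_2 = 45659/52800, a_3 = 150859/2376000.
c0 = a_0 = 21/16. Peel one level at a time: if S = 1 + c*k/S' with S'(0) = 1, then c is the k-coefficient of S and S' = c*k/(S - 1).
S_1 = c0/f = 1 + (-17/105)*k + (-102299/161700)*k^2 + ...; c1 = -17/105.
S_2 = c1*k/(S_1 - 1) = 1 + (-102299/26180)*k + (6141390311/377665200)*k^2 + ...; c2 = -102299/26180.
S_3 = c2*k/(S_2 - 1) = 1 + (42989732177/10330153020)*k + ...; c3 = 42989732177/10330153020.
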